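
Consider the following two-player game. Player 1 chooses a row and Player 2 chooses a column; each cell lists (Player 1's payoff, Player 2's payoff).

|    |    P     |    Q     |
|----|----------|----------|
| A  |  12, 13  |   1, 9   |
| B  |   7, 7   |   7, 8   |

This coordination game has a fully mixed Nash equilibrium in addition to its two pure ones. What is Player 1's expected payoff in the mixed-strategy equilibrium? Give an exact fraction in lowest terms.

7

Player 2 mixes with probability q on P, chosen so Player 1 is indifferent: 12q + 1(1−q) = 7q + 7(1−q) gives q = 6/11.
Player 1's expected payoff (from either row, since indifferent) is 12·6/11 + 1·5/11 = 7.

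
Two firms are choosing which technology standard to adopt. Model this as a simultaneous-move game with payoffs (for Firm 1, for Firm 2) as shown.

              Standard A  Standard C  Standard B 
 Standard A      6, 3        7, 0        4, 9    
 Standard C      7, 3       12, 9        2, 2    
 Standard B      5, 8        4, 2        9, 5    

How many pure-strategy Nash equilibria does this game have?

Both Standard C: Firm 1 gets 12 (best alternative 7); Firm 2 gets 9 (best alternative 3). Neither deviates — NE.
Both Standard B is not a NE: Firm 2 would switch to Standard A (8 > 5).
No other cell survives both best-response checks, so there is 1 pure NE.

1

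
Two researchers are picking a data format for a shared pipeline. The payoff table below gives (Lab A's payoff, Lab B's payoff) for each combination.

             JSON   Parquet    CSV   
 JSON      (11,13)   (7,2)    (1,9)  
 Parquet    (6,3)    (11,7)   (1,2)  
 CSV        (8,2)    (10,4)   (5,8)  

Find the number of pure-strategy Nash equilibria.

3

Both JSON: Lab A gets 11 (best alternative 8); Lab B gets 13 (best alternative 9). Neither deviates — NE.
Both Parquet: Lab A gets 11 (best alternative 10); Lab B gets 7 (best alternative 3). Neither deviates — NE.
Both CSV: Lab A gets 5 (best alternative 1); Lab B gets 8 (best alternative 4). Neither deviates — NE.
(CSV, Parquet) is not a NE: Lab A would switch to Parquet (11 > 10).
No other cell survives both best-response checks, so there are 3 pure NE.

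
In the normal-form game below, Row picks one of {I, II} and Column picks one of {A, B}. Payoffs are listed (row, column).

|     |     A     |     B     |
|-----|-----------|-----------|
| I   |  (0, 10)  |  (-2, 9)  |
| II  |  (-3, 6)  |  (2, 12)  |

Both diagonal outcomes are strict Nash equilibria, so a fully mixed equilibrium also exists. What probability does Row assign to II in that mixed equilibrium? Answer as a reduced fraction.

1/7

Row's mix p on I must make Column indifferent between A and B.
Column's payoff from A: 10p + 6(1−p). From B: 9p + 12(1−p).
Set equal: 1p = 6(1−p) → p = 6/7.
Probability on II is 1 − 6/7 = 1/7.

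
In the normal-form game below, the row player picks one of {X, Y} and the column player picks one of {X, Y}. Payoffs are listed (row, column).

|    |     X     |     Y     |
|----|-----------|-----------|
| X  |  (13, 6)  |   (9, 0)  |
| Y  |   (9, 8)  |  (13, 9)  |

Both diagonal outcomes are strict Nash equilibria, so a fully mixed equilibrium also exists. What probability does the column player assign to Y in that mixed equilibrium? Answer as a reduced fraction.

The column player's mix q on X must make the row player indifferent between X and Y.
The row player's payoff from X: 13q + 9(1−q). From Y: 9q + 13(1−q).
Set equal: 4q = 4(1−q) → q = 4/8 = 1/2.
Probability on Y is 1 − 1/2 = 1/2.

1/2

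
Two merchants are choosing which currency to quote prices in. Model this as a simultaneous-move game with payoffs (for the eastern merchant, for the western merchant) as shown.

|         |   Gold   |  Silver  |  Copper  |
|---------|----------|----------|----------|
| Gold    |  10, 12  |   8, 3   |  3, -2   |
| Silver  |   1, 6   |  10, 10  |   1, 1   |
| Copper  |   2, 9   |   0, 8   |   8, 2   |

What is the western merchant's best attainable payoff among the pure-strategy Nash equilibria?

12

Both Gold is a pure NE (the eastern merchant: 10 ≥ 2; the western merchant: 12 ≥ 3). The western merchant gets 12.
Both Silver is a pure NE (the eastern merchant: 10 ≥ 8; the western merchant: 10 ≥ 6). The western merchant gets 10.
Every other cell has a profitable deviation for at least one player. Highest of {12, 10} is 12.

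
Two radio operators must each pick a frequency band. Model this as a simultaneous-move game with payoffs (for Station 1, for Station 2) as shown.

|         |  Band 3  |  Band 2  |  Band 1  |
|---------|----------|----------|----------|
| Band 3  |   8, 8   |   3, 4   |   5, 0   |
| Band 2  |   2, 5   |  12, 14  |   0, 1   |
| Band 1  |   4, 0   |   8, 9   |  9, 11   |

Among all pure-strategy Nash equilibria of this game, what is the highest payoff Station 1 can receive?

Both Band 3 is a pure NE (Station 1: 8 ≥ 4; Station 2: 8 ≥ 4). Station 1 gets 8.
Both Band 2 is a pure NE (Station 1: 12 ≥ 8; Station 2: 14 ≥ 5). Station 1 gets 12.
Both Band 1 is a pure NE (Station 1: 9 ≥ 5; Station 2: 11 ≥ 9). Station 1 gets 9.
Every other cell has a profitable deviation for at least one player. Highest of {8, 12, 9} is 12.

12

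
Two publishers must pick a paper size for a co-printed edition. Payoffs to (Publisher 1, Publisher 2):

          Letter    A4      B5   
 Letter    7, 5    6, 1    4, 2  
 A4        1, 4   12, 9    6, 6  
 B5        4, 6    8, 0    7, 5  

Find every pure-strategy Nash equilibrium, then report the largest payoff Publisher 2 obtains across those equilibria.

9

Both Letter is a pure NE (Publisher 1: 7 ≥ 4; Publisher 2: 5 ≥ 2). Publisher 2 gets 5.
Both A4 is a pure NE (Publisher 1: 12 ≥ 8; Publisher 2: 9 ≥ 6). Publisher 2 gets 9.
Every other cell has a profitable deviation for at least one player. Highest of {5, 9} is 9.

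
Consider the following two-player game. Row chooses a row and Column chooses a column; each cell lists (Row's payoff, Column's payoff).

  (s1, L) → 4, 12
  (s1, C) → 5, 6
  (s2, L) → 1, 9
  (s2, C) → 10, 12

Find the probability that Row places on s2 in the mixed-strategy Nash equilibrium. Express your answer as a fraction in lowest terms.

Row's mix p on s1 must make Column indifferent between L and C.
Column's payoff from L: 12p + 9(1−p). From C: 6p + 12(1−p).
Set equal: 6p = 3(1−p) → p = 3/9 = 1/3.
Probability on s2 is 1 − 1/3 = 2/3.

2/3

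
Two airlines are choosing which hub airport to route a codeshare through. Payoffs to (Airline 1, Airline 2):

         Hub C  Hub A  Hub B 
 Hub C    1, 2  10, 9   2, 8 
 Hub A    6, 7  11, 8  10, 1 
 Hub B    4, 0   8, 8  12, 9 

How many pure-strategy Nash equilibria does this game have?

2

Both Hub A: Airline 1 gets 11 (best alternative 10); Airline 2 gets 8 (best alternative 7). Neither deviates — NE.
Both Hub B: Airline 1 gets 12 (best alternative 10); Airline 2 gets 9 (best alternative 8). Neither deviates — NE.
Both Hub C is not a NE: Airline 1 would switch to Hub A (6 > 1).
No other cell survives both best-response checks, so there are 2 pure NE.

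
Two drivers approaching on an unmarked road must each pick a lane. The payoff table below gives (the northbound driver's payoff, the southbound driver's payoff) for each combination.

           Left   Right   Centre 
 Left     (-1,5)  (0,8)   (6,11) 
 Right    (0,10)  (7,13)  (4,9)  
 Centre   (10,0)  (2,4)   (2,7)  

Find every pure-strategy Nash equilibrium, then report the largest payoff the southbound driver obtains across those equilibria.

(Left, Centre) is a pure NE (the northbound driver: 6 ≥ 4; the southbound driver: 11 ≥ 8). The southbound driver gets 11.
Both Right is a pure NE (the northbound driver: 7 ≥ 2; the southbound driver: 13 ≥ 10). The southbound driver gets 13.
Every other cell has a profitable deviation for at least one player. Highest of {11, 13} is 13.

13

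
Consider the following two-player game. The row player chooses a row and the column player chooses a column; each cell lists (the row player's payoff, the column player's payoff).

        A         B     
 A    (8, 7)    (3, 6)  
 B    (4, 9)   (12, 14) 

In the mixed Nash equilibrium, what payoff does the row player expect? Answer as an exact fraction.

84/13

The column player mixes with probability q on A, chosen so the row player is indifferent: 8q + 3(1−q) = 4q + 12(1−q) gives q = 9/13.
The row player's expected payoff (from either row, since indifferent) is 8·9/13 + 3·4/13 = 84/13.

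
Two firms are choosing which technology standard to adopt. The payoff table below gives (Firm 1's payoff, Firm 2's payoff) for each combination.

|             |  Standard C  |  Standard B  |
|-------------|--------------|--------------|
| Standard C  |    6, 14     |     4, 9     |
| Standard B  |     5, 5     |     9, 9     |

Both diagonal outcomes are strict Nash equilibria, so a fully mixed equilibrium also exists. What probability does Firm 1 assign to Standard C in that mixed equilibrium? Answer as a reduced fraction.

Firm 1's mix p on Standard C must make Firm 2 indifferent between Standard C and Standard B.
Firm 2's payoff from Standard C: 14p + 5(1−p). From Standard B: 9p + 9(1−p).
Set equal: 5p = 4(1−p) → p = 4/9.

4/9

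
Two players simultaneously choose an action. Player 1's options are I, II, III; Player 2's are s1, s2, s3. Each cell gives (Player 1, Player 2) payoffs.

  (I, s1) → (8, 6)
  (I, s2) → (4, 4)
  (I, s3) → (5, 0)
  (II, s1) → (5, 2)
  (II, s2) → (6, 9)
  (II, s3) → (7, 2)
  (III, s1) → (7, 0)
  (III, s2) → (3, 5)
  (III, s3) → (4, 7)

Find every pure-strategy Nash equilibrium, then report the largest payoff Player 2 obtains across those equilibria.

9

(I, s1) is a pure NE (Player 1: 8 ≥ 7; Player 2: 6 ≥ 4). Player 2 gets 6.
(II, s2) is a pure NE (Player 1: 6 ≥ 4; Player 2: 9 ≥ 2). Player 2 gets 9.
Every other cell has a profitable deviation for at least one player. Highest of {6, 9} is 9.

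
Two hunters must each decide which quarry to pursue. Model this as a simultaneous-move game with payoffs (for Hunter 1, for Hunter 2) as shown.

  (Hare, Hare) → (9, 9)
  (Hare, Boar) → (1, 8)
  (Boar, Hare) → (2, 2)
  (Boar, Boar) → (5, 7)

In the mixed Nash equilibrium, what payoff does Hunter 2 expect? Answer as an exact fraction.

Hunter 1 mixes with probability p on Hare, chosen so Hunter 2 is indifferent: 9p + 2(1−p) = 8p + 7(1−p) gives p = 5/6.
Hunter 2's expected payoff is 9·5/6 + 2·1/6 = 47/6.

47/6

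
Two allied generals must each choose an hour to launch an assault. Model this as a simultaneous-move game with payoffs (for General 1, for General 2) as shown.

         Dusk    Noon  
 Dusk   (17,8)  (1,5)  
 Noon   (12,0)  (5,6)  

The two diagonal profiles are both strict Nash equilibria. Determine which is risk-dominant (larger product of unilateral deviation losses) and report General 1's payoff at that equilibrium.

At both Dusk: General 1 loses 17 − 12 = 5 by deviating; General 2 loses 8 − 5 = 3. Product = 5·3 = 15.
At both Noon: General 1 loses 5 − 1 = 4 by deviating; General 2 loses 6 − 0 = 6. Product = 4·6 = 24.
24 > 15, so both Noon is risk-dominant. General 1's payoff there is 5.

5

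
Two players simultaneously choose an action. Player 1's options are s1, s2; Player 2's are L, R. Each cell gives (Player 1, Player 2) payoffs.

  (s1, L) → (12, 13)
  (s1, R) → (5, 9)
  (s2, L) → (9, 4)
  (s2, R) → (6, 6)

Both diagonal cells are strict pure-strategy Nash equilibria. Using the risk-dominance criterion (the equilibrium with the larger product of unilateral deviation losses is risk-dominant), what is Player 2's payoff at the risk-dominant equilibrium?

At (s1, L): Player 1 loses 12 − 9 = 3 by deviating; Player 2 loses 13 − 9 = 4. Product = 3·4 = 12.
At (s2, R): Player 1 loses 6 − 5 = 1 by deviating; Player 2 loses 6 − 4 = 2. Product = 1·2 = 2.
12 > 2, so (s1, L) is risk-dominant. Player 2's payoff there is 13.

13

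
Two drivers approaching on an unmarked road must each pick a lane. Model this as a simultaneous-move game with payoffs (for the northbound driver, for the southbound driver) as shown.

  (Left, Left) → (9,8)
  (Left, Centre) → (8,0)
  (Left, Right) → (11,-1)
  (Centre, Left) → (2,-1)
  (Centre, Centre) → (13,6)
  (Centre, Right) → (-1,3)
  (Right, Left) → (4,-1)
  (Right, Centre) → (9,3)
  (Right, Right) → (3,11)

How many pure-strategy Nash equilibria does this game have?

Both Left: the northbound driver gets 9 (best alternative 4); the southbound driver gets 8 (best alternative 0). Neither deviates — NE.
Both Centre: the northbound driver gets 13 (best alternative 9); the southbound driver gets 6 (best alternative 3). Neither deviates — NE.
Both Right is not a NE: the northbound driver would switch to Left (11 > 3).
No other cell survives both best-response checks, so there are 2 pure NE.

2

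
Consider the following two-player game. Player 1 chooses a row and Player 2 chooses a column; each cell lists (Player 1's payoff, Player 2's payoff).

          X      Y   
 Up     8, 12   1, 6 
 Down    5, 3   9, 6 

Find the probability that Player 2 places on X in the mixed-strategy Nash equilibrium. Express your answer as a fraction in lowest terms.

Player 2's mix q on X must make Player 1 indifferent between Up and Down.
Player 1's payoff from Up: 8q + 1(1−q). From Down: 5q + 9(1−q).
Set equal: 3q = 8(1−q) → q = 8/11.

8/11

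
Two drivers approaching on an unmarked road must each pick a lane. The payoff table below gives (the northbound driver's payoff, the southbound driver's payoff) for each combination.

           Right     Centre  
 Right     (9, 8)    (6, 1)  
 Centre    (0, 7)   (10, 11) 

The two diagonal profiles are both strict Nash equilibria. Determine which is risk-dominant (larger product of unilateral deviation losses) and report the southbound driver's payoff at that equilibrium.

8

At both Right: the northbound driver loses 9 − 0 = 9 by deviating; the southbound driver loses 8 − 1 = 7. Product = 9·7 = 63.
At both Centre: the northbound driver loses 10 − 6 = 4 by deviating; the southbound driver loses 11 − 7 = 4. Product = 4·4 = 16.
63 > 16, so both Right is risk-dominant. The southbound driver's payoff there is 8.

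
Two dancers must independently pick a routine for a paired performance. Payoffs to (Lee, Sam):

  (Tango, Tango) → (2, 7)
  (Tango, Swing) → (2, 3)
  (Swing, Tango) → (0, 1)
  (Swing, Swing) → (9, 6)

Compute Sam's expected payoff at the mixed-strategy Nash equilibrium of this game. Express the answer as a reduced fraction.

Lee mixes with probability p on Tango, chosen so Sam is indifferent: 7p + 1(1−p) = 3p + 6(1−p) gives p = 5/9.
Sam's expected payoff is 7·5/9 + 1·4/9 = 13/3.

13/3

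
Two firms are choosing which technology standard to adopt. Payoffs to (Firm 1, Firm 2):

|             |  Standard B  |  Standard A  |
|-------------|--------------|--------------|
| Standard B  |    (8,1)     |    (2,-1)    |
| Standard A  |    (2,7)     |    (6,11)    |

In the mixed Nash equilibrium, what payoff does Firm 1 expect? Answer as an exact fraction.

22/5

Firm 2 mixes with probability q on Standard B, chosen so Firm 1 is indifferent: 8q + 2(1−q) = 2q + 6(1−q) gives q = 2/5.
Firm 1's expected payoff (from either row, since indifferent) is 8·2/5 + 2·3/5 = 22/5.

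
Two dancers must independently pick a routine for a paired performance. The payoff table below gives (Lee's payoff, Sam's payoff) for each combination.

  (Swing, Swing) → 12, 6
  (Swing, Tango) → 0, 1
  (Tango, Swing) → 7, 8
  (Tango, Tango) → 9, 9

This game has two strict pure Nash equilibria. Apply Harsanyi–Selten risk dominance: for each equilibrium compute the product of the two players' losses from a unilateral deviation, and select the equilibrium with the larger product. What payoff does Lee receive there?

12

At both Swing: Lee loses 12 − 7 = 5 by deviating; Sam loses 6 − 1 = 5. Product = 5·5 = 25.
At both Tango: Lee loses 9 − 0 = 9 by deviating; Sam loses 9 − 8 = 1. Product = 9·1 = 9.
25 > 9, so both Swing is risk-dominant. Lee's payoff there is 12.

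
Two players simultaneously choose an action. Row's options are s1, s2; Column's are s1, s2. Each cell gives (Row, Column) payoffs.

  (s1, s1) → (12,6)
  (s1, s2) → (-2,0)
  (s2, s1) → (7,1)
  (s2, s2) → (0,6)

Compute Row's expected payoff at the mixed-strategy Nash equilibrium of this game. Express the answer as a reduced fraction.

Column mixes with probability q on s1, chosen so Row is indifferent: 12q + (-2)(1−q) = 7q + 0(1−q) gives q = 2/7.
Row's expected payoff (from either row, since indifferent) is 12·2/7 + (-2)·5/7 = 2.

2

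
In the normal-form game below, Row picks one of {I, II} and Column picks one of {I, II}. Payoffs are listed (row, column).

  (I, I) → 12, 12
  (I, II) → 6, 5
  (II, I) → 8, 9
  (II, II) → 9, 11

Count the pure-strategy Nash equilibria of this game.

Both I: Row gets 12 (best alternative 8); Column gets 12 (best alternative 5). Neither deviates — NE.
Both II: Row gets 9 (best alternative 6); Column gets 11 (best alternative 9). Neither deviates — NE.
(II, I) is not a NE: Row would switch to I (12 > 8).
No other cell survives both best-response checks, so there are 2 pure NE.

2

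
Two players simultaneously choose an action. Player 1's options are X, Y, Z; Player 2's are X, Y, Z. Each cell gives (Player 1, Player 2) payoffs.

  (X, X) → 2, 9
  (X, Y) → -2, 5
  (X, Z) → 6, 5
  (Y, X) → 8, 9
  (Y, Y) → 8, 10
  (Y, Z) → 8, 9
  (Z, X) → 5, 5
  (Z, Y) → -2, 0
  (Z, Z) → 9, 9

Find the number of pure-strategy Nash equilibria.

Both Y: Player 1 gets 8 (best alternative -2); Player 2 gets 10 (best alternative 9). Neither deviates — NE.
Both Z: Player 1 gets 9 (best alternative 8); Player 2 gets 9 (best alternative 5). Neither deviates — NE.
Both X is not a NE: Player 1 would switch to Y (8 > 2).
No other cell survives both best-response checks, so there are 2 pure NE.

2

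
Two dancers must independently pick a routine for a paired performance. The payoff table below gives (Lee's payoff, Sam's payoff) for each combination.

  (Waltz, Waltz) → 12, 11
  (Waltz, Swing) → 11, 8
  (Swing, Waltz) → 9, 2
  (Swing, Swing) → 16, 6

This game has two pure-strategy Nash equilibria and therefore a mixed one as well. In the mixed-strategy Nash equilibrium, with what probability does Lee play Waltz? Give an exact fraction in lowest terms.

4/7

Lee's mix p on Waltz must make Sam indifferent between Waltz and Swing.
Sam's payoff from Waltz: 11p + 2(1−p). From Swing: 8p + 6(1−p).
Set equal: 3p = 4(1−p) → p = 4/7.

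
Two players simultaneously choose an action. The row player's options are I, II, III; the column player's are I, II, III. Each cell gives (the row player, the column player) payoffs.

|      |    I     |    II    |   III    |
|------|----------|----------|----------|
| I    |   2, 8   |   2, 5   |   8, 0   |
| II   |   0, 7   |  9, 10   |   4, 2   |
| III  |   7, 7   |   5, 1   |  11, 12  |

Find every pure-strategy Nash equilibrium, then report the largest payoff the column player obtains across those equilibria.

12

Both II is a pure NE (the row player: 9 ≥ 5; the column player: 10 ≥ 7). The column player gets 10.
Both III is a pure NE (the row player: 11 ≥ 8; the column player: 12 ≥ 7). The column player gets 12.
Every other cell has a profitable deviation for at least one player. Highest of {10, 12} is 12.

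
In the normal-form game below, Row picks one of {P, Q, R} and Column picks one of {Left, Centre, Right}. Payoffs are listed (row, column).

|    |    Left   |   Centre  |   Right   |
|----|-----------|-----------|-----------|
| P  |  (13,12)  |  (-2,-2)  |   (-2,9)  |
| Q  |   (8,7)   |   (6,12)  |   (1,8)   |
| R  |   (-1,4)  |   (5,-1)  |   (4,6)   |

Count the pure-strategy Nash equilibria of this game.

(P, Left): Row gets 13 (best alternative 8); Column gets 12 (best alternative 9). Neither deviates — NE.
(Q, Centre): Row gets 6 (best alternative 5); Column gets 12 (best alternative 8). Neither deviates — NE.
(R, Right): Row gets 4 (best alternative 1); Column gets 6 (best alternative 4). Neither deviates — NE.
(Q, Left) is not a NE: Row would switch to P (13 > 8).
No other cell survives both best-response checks, so there are 3 pure NE.

3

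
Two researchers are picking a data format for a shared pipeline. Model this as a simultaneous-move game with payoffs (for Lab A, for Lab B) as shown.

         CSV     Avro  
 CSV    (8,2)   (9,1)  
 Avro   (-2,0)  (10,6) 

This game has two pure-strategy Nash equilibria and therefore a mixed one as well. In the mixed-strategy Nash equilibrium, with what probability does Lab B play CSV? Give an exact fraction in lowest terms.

Lab B's mix q on CSV must make Lab A indifferent between CSV and Avro.
Lab A's payoff from CSV: 8q + 9(1−q). From Avro: (-2)q + 10(1−q).
Set equal: 10q = 1(1−q) → q = 1/11.

1/11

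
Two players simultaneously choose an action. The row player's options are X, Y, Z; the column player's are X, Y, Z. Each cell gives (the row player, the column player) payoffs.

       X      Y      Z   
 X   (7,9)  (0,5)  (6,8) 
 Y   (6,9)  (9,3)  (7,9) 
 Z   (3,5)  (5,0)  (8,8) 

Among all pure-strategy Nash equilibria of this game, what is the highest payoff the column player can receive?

9

Both X is a pure NE (the row player: 7 ≥ 6; the column player: 9 ≥ 8). The column player gets 9.
Both Z is a pure NE (the row player: 8 ≥ 7; the column player: 8 ≥ 5). The column player gets 8.
Every other cell has a profitable deviation for at least one player. Highest of {9, 8} is 9.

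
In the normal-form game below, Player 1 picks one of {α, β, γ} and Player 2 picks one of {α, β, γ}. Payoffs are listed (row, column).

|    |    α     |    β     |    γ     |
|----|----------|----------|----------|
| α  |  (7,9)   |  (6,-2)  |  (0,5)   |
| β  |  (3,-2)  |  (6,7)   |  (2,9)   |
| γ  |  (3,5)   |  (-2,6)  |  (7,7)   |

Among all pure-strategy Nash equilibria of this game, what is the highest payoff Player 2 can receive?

9

Both α is a pure NE (Player 1: 7 ≥ 3; Player 2: 9 ≥ 5). Player 2 gets 9.
Both γ is a pure NE (Player 1: 7 ≥ 2; Player 2: 7 ≥ 6). Player 2 gets 7.
Every other cell has a profitable deviation for at least one player. Highest of {9, 7} is 9.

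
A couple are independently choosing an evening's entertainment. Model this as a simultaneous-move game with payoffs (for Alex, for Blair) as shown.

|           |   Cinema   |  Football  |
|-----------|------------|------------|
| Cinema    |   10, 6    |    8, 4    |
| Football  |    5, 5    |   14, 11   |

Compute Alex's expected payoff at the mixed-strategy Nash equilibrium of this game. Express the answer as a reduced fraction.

100/11

Blair mixes with probability q on Cinema, chosen so Alex is indifferent: 10q + 8(1−q) = 5q + 14(1−q) gives q = 6/11.
Alex's expected payoff (from either row, since indifferent) is 10·6/11 + 8·5/11 = 100/11.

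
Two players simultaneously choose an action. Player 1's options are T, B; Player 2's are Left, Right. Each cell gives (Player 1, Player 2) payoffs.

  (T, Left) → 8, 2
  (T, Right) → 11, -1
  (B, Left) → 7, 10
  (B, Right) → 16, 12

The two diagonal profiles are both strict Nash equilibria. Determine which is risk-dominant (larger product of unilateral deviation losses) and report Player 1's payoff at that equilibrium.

16

At (T, Left): Player 1 loses 8 − 7 = 1 by deviating; Player 2 loses 2 − (-1) = 3. Product = 1·3 = 3.
At (B, Right): Player 1 loses 16 − 11 = 5 by deviating; Player 2 loses 12 − 10 = 2. Product = 5·2 = 10.
10 > 3, so (B, Right) is risk-dominant. Player 1's payoff there is 16.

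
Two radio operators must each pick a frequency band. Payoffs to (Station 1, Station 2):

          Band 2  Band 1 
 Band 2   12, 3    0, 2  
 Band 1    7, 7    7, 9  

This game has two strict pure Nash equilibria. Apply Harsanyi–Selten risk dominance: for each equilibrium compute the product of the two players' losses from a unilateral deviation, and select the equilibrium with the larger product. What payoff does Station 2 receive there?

9

At both Band 2: Station 1 loses 12 − 7 = 5 by deviating; Station 2 loses 3 − 2 = 1. Product = 5·1 = 5.
At both Band 1: Station 1 loses 7 − 0 = 7 by deviating; Station 2 loses 9 − 7 = 2. Product = 7·2 = 14.
14 > 5, so both Band 1 is risk-dominant. Station 2's payoff there is 9.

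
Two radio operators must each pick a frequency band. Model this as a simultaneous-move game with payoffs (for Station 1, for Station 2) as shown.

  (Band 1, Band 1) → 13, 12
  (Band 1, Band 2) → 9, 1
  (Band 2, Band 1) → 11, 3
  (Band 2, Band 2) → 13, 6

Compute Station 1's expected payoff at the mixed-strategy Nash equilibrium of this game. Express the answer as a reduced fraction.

Station 2 mixes with probability q on Band 1, chosen so Station 1 is indifferent: 13q + 9(1−q) = 11q + 13(1−q) gives q = 2/3.
Station 1's expected payoff (from either row, since indifferent) is 13·2/3 + 9·1/3 = 35/3.

35/3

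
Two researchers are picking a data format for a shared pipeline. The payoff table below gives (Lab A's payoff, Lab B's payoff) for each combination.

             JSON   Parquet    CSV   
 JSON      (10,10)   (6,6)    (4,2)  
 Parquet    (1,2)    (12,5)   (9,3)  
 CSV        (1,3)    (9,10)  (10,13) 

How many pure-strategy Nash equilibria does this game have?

Both JSON: Lab A gets 10 (best alternative 1); Lab B gets 10 (best alternative 6). Neither deviates — NE.
Both Parquet: Lab A gets 12 (best alternative 9); Lab B gets 5 (best alternative 3). Neither deviates — NE.
Both CSV: Lab A gets 10 (best alternative 9); Lab B gets 13 (best alternative 10). Neither deviates — NE.
(JSON, Parquet) is not a NE: Lab A would switch to Parquet (12 > 6).
No other cell survives both best-response checks, so there are 3 pure NE.

3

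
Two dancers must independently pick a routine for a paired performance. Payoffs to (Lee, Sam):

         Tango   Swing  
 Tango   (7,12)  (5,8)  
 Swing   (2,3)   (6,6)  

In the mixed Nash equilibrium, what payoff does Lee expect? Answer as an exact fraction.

Sam mixes with probability q on Tango, chosen so Lee is indifferent: 7q + 5(1−q) = 2q + 6(1−q) gives q = 1/6.
Lee's expected payoff (from either row, since indifferent) is 7·1/6 + 5·5/6 = 16/3.

16/3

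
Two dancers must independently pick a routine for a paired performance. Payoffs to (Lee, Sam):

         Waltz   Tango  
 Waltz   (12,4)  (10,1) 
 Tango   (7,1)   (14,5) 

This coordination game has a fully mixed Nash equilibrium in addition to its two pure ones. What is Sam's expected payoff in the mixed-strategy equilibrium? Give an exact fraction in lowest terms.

Lee mixes with probability p on Waltz, chosen so Sam is indifferent: 4p + 1(1−p) = 1p + 5(1−p) gives p = 4/7.
Sam's expected payoff is 4·4/7 + 1·3/7 = 19/7.

19/7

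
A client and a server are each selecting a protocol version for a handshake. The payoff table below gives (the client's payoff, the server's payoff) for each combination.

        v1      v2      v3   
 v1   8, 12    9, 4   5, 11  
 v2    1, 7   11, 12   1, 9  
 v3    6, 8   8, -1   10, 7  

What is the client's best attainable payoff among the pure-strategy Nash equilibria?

Both v1 is a pure NE (the client: 8 ≥ 6; the server: 12 ≥ 11). The client gets 8.
Both v2 is a pure NE (the client: 11 ≥ 9; the server: 12 ≥ 9). The client gets 11.
Every other cell has a profitable deviation for at least one player. Highest of {8, 11} is 11.

11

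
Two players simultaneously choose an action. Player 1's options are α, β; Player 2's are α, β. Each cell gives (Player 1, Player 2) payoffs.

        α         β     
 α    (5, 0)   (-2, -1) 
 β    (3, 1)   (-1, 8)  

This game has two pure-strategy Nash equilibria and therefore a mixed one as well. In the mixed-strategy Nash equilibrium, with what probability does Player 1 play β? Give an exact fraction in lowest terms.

1/8

Player 1's mix p on α must make Player 2 indifferent between α and β.
Player 2's payoff from α: 0p + 1(1−p). From β: (-1)p + 8(1−p).
Set equal: 1p = 7(1−p) → p = 7/8.
Probability on β is 1 − 7/8 = 1/8.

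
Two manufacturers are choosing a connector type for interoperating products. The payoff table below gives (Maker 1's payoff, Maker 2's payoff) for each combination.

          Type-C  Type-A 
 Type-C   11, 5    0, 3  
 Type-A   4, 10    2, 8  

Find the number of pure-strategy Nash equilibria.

Both Type-C: Maker 1 gets 11 (best alternative 4); Maker 2 gets 5 (best alternative 3). Neither deviates — NE.
Both Type-A is not a NE: Maker 2 would switch to Type-C (10 > 8).
No other cell survives both best-response checks, so there is 1 pure NE.

1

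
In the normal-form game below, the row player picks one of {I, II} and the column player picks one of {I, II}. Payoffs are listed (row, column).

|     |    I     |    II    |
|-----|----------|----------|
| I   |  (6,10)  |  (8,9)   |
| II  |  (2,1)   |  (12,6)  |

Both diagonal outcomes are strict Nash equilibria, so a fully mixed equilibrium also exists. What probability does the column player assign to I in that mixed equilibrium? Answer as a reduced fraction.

The column player's mix q on I must make the row player indifferent between I and II.
The row player's payoff from I: 6q + 8(1−q). From II: 2q + 12(1−q).
Set equal: 4q = 4(1−q) → q = 4/8 = 1/2.

1/2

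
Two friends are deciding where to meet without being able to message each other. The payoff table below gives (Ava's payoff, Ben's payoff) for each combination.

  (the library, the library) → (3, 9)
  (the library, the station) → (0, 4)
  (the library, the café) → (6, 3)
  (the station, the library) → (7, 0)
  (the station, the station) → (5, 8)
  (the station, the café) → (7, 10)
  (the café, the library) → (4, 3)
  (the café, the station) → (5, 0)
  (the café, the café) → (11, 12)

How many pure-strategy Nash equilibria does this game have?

1

Both the café: Ava gets 11 (best alternative 7); Ben gets 12 (best alternative 3). Neither deviates — NE.
Both the station is not a NE: Ben would switch to the café (10 > 8).
No other cell survives both best-response checks, so there is 1 pure NE.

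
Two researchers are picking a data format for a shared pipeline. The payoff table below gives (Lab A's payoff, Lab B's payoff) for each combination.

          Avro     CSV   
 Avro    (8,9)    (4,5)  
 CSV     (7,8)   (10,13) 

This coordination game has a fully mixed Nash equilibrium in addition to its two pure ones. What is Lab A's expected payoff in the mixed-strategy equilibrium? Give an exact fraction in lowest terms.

Lab B mixes with probability q on Avro, chosen so Lab A is indifferent: 8q + 4(1−q) = 7q + 10(1−q) gives q = 6/7.
Lab A's expected payoff (from either row, since indifferent) is 8·6/7 + 4·1/7 = 52/7.

52/7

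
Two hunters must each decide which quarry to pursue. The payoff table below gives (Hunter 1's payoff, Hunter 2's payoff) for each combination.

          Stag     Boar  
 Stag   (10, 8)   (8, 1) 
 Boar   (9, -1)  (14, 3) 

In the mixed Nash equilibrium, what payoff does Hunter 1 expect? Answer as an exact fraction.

68/7

Hunter 2 mixes with probability q on Stag, chosen so Hunter 1 is indifferent: 10q + 8(1−q) = 9q + 14(1−q) gives q = 6/7.
Hunter 1's expected payoff (from either row, since indifferent) is 10·6/7 + 8·1/7 = 68/7.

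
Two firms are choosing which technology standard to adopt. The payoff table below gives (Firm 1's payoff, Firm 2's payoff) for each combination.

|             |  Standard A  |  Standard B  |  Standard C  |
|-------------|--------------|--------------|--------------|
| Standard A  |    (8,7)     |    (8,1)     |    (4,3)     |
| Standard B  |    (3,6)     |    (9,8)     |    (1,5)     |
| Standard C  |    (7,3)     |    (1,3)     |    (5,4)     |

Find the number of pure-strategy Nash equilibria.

3

Both Standard A: Firm 1 gets 8 (best alternative 7); Firm 2 gets 7 (best alternative 3). Neither deviates — NE.
Both Standard B: Firm 1 gets 9 (best alternative 8); Firm 2 gets 8 (best alternative 6). Neither deviates — NE.
Both Standard C: Firm 1 gets 5 (best alternative 4); Firm 2 gets 4 (best alternative 3). Neither deviates — NE.
(Standard B, Standard C) is not a NE: Firm 1 would switch to Standard C (5 > 1).
No other cell survives both best-response checks, so there are 3 pure NE.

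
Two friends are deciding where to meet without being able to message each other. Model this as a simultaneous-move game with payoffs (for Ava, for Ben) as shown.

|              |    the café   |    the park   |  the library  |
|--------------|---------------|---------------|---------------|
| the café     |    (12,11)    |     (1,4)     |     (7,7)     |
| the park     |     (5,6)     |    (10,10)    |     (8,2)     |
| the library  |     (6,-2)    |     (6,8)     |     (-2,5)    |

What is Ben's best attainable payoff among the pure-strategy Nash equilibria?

Both the café is a pure NE (Ava: 12 ≥ 6; Ben: 11 ≥ 7). Ben gets 11.
Both the park is a pure NE (Ava: 10 ≥ 6; Ben: 10 ≥ 6). Ben gets 10.
Every other cell has a profitable deviation for at least one player. Highest of {11, 10} is 11.

11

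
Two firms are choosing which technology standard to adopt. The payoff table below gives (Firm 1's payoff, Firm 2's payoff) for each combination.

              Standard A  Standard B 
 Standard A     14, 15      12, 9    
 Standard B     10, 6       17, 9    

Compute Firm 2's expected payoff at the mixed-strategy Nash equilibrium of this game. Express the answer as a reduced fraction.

Firm 1 mixes with probability p on Standard A, chosen so Firm 2 is indifferent: 15p + 6(1−p) = 9p + 9(1−p) gives p = 1/3.
Firm 2's expected payoff is 15·1/3 + 6·2/3 = 9.

9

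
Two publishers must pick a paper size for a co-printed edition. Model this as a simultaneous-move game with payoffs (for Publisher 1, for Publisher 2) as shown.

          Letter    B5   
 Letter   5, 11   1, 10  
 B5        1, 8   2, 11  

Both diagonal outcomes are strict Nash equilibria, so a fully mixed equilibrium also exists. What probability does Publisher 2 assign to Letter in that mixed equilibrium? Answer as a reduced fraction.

1/5

Publisher 2's mix q on Letter must make Publisher 1 indifferent between Letter and B5.
Publisher 1's payoff from Letter: 5q + 1(1−q). From B5: 1q + 2(1−q).
Set equal: 4q = 1(1−q) → q = 1/5.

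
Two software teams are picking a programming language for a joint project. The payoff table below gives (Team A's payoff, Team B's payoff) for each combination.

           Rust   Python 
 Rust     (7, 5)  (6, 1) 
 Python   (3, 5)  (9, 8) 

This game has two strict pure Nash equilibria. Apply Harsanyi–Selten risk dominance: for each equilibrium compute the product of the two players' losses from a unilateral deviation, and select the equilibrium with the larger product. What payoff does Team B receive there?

At both Rust: Team A loses 7 − 3 = 4 by deviating; Team B loses 5 − 1 = 4. Product = 4·4 = 16.
At both Python: Team A loses 9 − 6 = 3 by deviating; Team B loses 8 − 5 = 3. Product = 3·3 = 9.
16 > 9, so both Rust is risk-dominant. Team B's payoff there is 5.

5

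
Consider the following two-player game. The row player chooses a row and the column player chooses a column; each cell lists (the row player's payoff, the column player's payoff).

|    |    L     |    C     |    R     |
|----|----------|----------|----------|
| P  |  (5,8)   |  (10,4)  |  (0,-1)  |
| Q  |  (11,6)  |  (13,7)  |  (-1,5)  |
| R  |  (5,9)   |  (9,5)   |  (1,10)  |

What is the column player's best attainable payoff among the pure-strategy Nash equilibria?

(Q, C) is a pure NE (the row player: 13 ≥ 10; the column player: 7 ≥ 6). The column player gets 7.
(R, R) is a pure NE (the row player: 1 ≥ 0; the column player: 10 ≥ 9). The column player gets 10.
Every other cell has a profitable deviation for at least one player. Highest of {7, 10} is 10.

10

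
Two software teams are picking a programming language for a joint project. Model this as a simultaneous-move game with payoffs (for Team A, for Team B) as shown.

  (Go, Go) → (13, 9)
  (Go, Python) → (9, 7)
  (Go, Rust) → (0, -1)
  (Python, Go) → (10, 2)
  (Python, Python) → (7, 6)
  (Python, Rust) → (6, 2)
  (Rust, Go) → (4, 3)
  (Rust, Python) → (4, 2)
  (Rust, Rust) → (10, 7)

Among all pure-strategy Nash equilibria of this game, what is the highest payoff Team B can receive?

9

Both Go is a pure NE (Team A: 13 ≥ 10; Team B: 9 ≥ 7). Team B gets 9.
Both Rust is a pure NE (Team A: 10 ≥ 6; Team B: 7 ≥ 3). Team B gets 7.
Every other cell has a profitable deviation for at least one player. Highest of {9, 7} is 9.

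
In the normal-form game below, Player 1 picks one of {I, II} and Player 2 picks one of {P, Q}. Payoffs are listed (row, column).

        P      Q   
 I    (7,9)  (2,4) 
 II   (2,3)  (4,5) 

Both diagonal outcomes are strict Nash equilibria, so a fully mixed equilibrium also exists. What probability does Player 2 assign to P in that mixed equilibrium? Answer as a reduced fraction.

2/7

Player 2's mix q on P must make Player 1 indifferent between I and II.
Player 1's payoff from I: 7q + 2(1−q). From II: 2q + 4(1−q).
Set equal: 5q = 2(1−q) → q = 2/7.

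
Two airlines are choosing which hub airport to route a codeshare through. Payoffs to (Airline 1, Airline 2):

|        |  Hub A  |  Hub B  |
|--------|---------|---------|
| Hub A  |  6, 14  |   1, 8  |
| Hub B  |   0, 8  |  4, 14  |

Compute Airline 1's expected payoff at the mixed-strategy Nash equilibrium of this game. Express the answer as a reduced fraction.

8/3

Airline 2 mixes with probability q on Hub A, chosen so Airline 1 is indifferent: 6q + 1(1−q) = 0q + 4(1−q) gives q = 1/3.
Airline 1's expected payoff (from either row, since indifferent) is 6·1/3 + 1·2/3 = 8/3.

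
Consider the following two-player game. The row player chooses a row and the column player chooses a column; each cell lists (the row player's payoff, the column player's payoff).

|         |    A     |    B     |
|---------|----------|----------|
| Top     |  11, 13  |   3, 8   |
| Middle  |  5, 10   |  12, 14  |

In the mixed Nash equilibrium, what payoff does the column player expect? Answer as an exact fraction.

The row player mixes with probability p on Top, chosen so the column player is indifferent: 13p + 10(1−p) = 8p + 14(1−p) gives p = 4/9.
The column player's expected payoff is 13·4/9 + 10·5/9 = 34/3.

34/3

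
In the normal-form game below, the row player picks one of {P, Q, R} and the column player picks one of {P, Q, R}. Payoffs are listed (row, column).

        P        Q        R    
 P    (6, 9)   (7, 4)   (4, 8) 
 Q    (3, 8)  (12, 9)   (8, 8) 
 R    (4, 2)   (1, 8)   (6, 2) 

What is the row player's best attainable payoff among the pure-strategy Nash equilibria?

12

Both P is a pure NE (the row player: 6 ≥ 4; the column player: 9 ≥ 8). The row player gets 6.
Both Q is a pure NE (the row player: 12 ≥ 7; the column player: 9 ≥ 8). The row player gets 12.
Every other cell has a profitable deviation for at least one player. Highest of {6, 12} is 12.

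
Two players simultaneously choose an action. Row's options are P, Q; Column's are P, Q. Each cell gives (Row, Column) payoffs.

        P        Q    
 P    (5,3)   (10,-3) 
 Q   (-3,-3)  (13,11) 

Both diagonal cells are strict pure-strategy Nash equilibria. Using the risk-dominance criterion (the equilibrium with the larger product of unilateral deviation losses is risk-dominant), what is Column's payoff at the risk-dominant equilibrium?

At both P: Row loses 5 − (-3) = 8 by deviating; Column loses 3 − (-3) = 6. Product = 8·6 = 48.
At both Q: Row loses 13 − 10 = 3 by deviating; Column loses 11 − (-3) = 14. Product = 3·14 = 42.
48 > 42, so both P is risk-dominant. Column's payoff there is 3.

3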